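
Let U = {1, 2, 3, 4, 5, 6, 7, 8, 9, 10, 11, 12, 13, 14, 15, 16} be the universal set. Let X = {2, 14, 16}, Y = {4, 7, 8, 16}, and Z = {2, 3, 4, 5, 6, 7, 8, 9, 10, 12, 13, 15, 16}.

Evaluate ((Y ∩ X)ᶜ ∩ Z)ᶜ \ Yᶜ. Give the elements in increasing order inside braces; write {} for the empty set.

Y ∩ X = {16}
(Y ∩ X)ᶜ = {1, 2, 3, 4, 5, 6, 7, 8, 9, 10, 11, 12, 13, 14, 15}
(Y ∩ X)ᶜ ∩ Z = {2, 3, 4, 5, 6, 7, 8, 9, 10, 12, 13, 15}
((Y ∩ X)ᶜ ∩ Z)ᶜ = {1, 11, 14, 16}
Yᶜ = {1, 2, 3, 5, 6, 9, 10, 11, 12, 13, 14, 15}
((Y ∩ X)ᶜ ∩ Z)ᶜ \ Yᶜ = {16}

{16}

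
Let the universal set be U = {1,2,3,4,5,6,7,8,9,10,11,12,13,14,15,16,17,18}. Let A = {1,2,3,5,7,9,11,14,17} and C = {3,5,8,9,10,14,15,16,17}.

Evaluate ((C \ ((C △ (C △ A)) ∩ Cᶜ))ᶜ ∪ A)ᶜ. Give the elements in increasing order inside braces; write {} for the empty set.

C △ A = {1,2,7,8,10,11,15,16}
C △ (C △ A) = {1,2,3,5,7,9,11,14,17}
Cᶜ = {1,2,4,6,7,11,12,13,18}
(C △ (C △ A)) ∩ Cᶜ = {1,2,7,11}
C \ ((C △ (C △ A)) ∩ Cᶜ) = {3,5,8,9,10,14,15,16,17}
(C \ ((C △ (C △ A)) ∩ Cᶜ))ᶜ = {1,2,4,6,7,11,12,13,18}
(C \ ((C △ (C △ A)) ∩ Cᶜ))ᶜ ∪ A = {1,2,3,4,5,6,7,9,11,12,13,14,17,18}
((C \ ((C △ (C △ A)) ∩ Cᶜ))ᶜ ∪ A)ᶜ = {8,10,15,16}

{8,10,15,16}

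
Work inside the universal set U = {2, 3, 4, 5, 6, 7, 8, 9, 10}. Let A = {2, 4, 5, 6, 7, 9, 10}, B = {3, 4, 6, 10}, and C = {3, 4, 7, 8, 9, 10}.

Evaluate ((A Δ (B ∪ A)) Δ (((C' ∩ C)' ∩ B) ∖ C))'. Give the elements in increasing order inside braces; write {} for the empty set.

{2, 4, 5, 7, 8, 9, 10}

B ∪ A = {2, 3, 4, 5, 6, 7, 9, 10}
A Δ (B ∪ A) = {3}
C' = {2, 5, 6}
C' ∩ C = {}
(C' ∩ C)' = {2, 3, 4, 5, 6, 7, 8, 9, 10}
(C' ∩ C)' ∩ B = {3, 4, 6, 10}
((C' ∩ C)' ∩ B) ∖ C = {6}
(A Δ (B ∪ A)) Δ (((C' ∩ C)' ∩ B) ∖ C) = {3, 6}
((A Δ (B ∪ A)) Δ (((C' ∩ C)' ∩ B) ∖ C))' = {2, 4, 5, 7, 8, 9, 10}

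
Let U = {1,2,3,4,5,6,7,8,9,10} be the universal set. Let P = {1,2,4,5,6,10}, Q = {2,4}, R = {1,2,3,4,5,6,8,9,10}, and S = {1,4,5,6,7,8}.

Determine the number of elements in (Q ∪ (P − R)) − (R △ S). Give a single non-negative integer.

P − R = {}
Q ∪ (P − R) = {2,4}
R △ S = {2,3,7,9,10}
(Q ∪ (P − R)) − (R △ S) = {4}
|(Q ∪ (P − R)) − (R △ S)| = 1

1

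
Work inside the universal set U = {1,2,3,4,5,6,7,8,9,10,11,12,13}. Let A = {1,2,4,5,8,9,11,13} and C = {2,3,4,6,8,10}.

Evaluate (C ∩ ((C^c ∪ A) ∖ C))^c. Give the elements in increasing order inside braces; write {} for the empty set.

{1,2,3,4,5,6,7,8,9,10,11,12,13}

C^c = {1,5,7,9,11,12,13}
C^c ∪ A = {1,2,4,5,7,8,9,11,12,13}
(C^c ∪ A) ∖ C = {1,5,7,9,11,12,13}
C ∩ ((C^c ∪ A) ∖ C) = {}
(C ∩ ((C^c ∪ A) ∖ C))^c = {1,2,3,4,5,6,7,8,9,10,11,12,13}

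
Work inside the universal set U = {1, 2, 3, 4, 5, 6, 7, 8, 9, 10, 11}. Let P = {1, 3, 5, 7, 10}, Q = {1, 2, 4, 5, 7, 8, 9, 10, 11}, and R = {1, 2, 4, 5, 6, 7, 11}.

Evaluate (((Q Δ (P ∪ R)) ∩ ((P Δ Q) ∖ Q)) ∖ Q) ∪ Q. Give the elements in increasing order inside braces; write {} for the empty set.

P ∪ R = {1, 2, 3, 4, 5, 6, 7, 10, 11}
Q Δ (P ∪ R) = {3, 6, 8, 9}
P Δ Q = {2, 3, 4, 8, 9, 11}
(P Δ Q) ∖ Q = {3}
(Q Δ (P ∪ R)) ∩ ((P Δ Q) ∖ Q) = {3}
((Q Δ (P ∪ R)) ∩ ((P Δ Q) ∖ Q)) ∖ Q = {3}
(((Q Δ (P ∪ R)) ∩ ((P Δ Q) ∖ Q)) ∖ Q) ∪ Q = {1, 2, 3, 4, 5, 7, 8, 9, 10, 11}

{1, 2, 3, 4, 5, 7, 8, 9, 10, 11}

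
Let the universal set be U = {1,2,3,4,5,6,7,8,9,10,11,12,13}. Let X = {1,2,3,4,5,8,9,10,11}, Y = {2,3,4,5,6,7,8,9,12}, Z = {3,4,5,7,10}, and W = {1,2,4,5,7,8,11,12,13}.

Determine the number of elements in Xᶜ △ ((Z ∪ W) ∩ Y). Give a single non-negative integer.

Xᶜ = {6,7,12,13}
Z ∪ W = {1,2,3,4,5,7,8,10,11,12,13}
(Z ∪ W) ∩ Y = {2,3,4,5,7,8,12}
Xᶜ △ ((Z ∪ W) ∩ Y) = {2,3,4,5,6,8,13}
|Xᶜ △ ((Z ∪ W) ∩ Y)| = 7

7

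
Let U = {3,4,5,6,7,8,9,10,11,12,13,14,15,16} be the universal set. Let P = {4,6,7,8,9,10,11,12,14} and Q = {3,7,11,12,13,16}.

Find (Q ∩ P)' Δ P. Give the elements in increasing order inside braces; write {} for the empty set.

Q ∩ P = {7,11,12}
(Q ∩ P)' = {3,4,5,6,8,9,10,13,14,15,16}
(Q ∩ P)' Δ P = {3,5,7,11,12,13,15,16}

{3,5,7,11,12,13,15,16}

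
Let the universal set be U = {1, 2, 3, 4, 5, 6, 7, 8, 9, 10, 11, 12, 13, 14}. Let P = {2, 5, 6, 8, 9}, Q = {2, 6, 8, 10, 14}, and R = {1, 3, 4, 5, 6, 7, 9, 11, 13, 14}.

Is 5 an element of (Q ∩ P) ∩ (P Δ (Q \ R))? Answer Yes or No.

No

5 ∉ Q and 5 ∈ P, so 5 ∉ Q ∩ P
5 ∉ Q and 5 ∈ R, so 5 ∉ Q \ R
5 ∈ P and 5 ∉ (Q \ R), so 5 ∈ P Δ (Q \ R)
5 ∉ (Q ∩ P) and 5 ∈ (P Δ (Q \ R)), so 5 ∉ (Q ∩ P) ∩ (P Δ (Q \ R))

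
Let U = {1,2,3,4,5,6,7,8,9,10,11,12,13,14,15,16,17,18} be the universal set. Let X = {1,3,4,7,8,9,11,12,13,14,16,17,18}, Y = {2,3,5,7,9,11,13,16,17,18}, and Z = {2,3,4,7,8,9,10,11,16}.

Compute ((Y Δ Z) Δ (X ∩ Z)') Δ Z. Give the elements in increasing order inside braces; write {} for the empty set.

Y Δ Z = {4,5,8,10,13,17,18}
X ∩ Z = {3,4,7,8,9,11,16}
(X ∩ Z)' = {1,2,5,6,10,12,13,14,15,17,18}
(Y Δ Z) Δ (X ∩ Z)' = {1,2,4,6,8,12,14,15}
((Y Δ Z) Δ (X ∩ Z)') Δ Z = {1,3,6,7,9,10,11,12,14,15,16}

{1,3,6,7,9,10,11,12,14,15,16}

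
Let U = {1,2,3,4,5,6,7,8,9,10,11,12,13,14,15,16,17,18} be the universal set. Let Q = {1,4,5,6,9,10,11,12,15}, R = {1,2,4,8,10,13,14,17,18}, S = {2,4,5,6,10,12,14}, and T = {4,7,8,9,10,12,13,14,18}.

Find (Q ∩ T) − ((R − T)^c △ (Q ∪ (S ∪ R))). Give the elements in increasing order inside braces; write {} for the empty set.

{4,9,10,12}

Q ∩ T = {4,9,10,12}
R − T = {1,2,17}
(R − T)^c = {3,4,5,6,7,8,9,10,11,12,13,14,15,16,18}
S ∪ R = {1,2,4,5,6,8,10,12,13,14,17,18}
Q ∪ (S ∪ R) = {1,2,4,5,6,8,9,10,11,12,13,14,15,17,18}
(R − T)^c △ (Q ∪ (S ∪ R)) = {1,2,3,7,16,17}
(Q ∩ T) − ((R − T)^c △ (Q ∪ (S ∪ R))) = {4,9,10,12}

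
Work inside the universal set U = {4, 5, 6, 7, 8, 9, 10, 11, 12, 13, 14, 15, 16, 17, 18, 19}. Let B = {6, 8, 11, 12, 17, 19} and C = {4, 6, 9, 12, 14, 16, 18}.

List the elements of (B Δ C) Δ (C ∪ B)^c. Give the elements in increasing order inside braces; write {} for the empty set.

{4, 5, 7, 8, 9, 10, 11, 13, 14, 15, 16, 17, 18, 19}

B Δ C = {4, 8, 9, 11, 14, 16, 17, 18, 19}
C ∪ B = {4, 6, 8, 9, 11, 12, 14, 16, 17, 18, 19}
(C ∪ B)^c = {5, 7, 10, 13, 15}
(B Δ C) Δ (C ∪ B)^c = {4, 5, 7, 8, 9, 10, 11, 13, 14, 15, 16, 17, 18, 19}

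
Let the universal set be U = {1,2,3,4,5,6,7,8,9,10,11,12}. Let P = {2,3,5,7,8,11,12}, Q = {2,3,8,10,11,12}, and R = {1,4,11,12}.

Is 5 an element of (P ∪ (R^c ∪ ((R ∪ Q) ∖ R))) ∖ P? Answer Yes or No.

No

5 ∉ R, so 5 ∈ R^c
5 ∉ R and 5 ∉ Q, so 5 ∉ R ∪ Q
5 ∉ (R ∪ Q) and 5 ∉ R, so 5 ∉ (R ∪ Q) ∖ R
5 ∈ R^c and 5 ∉ ((R ∪ Q) ∖ R), so 5 ∈ R^c ∪ ((R ∪ Q) ∖ R)
5 ∈ P and 5 ∈ (R^c ∪ ((R ∪ Q) ∖ R)), so 5 ∈ P ∪ (R^c ∪ ((R ∪ Q) ∖ R))
5 ∈ (P ∪ (R^c ∪ ((R ∪ Q) ∖ R))) and 5 ∈ P, so 5 ∉ (P ∪ (R^c ∪ ((R ∪ Q) ∖ R))) ∖ P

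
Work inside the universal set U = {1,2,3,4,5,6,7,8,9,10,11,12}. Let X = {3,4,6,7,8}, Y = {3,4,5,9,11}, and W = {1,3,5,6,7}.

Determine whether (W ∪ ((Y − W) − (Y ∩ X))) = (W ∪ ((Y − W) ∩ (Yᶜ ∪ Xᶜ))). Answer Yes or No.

Yes

Y − W = {4,9,11}
Y ∩ X = {3,4}
(Y − W) − (Y ∩ X) = {9,11}
W ∪ ((Y − W) − (Y ∩ X)) = {1,3,5,6,7,9,11}
Yᶜ = {1,2,6,7,8,10,12}
Xᶜ = {1,2,5,9,10,11,12}
Yᶜ ∪ Xᶜ = {1,2,5,6,7,8,9,10,11,12}
(Y − W) ∩ (Yᶜ ∪ Xᶜ) = {9,11}
W ∪ ((Y − W) ∩ (Yᶜ ∪ Xᶜ)) = {1,3,5,6,7,9,11}
Both equal {1,3,5,6,7,9,11}, so W ∪ ((Y − W) − (Y ∩ X)) = W ∪ ((Y − W) ∩ (Yᶜ ∪ Xᶜ)).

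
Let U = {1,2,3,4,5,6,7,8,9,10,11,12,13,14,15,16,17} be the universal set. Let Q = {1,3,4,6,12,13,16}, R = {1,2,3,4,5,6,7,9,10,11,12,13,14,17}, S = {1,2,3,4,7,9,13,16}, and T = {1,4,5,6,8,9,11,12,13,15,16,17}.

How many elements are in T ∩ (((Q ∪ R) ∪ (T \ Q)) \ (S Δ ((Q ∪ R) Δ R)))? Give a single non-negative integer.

Q ∪ R = {1,2,3,4,5,6,7,9,10,11,12,13,14,16,17}
T \ Q = {5,8,9,11,15,17}
(Q ∪ R) ∪ (T \ Q) = {1,2,3,4,5,6,7,8,9,10,11,12,13,14,15,16,17}
(Q ∪ R) Δ R = {16}
S Δ ((Q ∪ R) Δ R) = {1,2,3,4,7,9,13}
((Q ∪ R) ∪ (T \ Q)) \ (S Δ ((Q ∪ R) Δ R)) = {5,6,8,10,11,12,14,15,16,17}
T ∩ (((Q ∪ R) ∪ (T \ Q)) \ (S Δ ((Q ∪ R) Δ R))) = {5,6,8,11,12,15,16,17}
|T ∩ (((Q ∪ R) ∪ (T \ Q)) \ (S Δ ((Q ∪ R) Δ R)))| = 8

8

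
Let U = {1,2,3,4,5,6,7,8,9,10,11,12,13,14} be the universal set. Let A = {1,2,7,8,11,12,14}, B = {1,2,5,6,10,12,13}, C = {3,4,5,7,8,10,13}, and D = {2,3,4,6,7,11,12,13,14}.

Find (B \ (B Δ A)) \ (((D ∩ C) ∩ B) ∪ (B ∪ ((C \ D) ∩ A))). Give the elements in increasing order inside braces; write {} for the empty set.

B Δ A = {5,6,7,8,10,11,13,14}
B \ (B Δ A) = {1,2,12}
D ∩ C = {3,4,7,13}
(D ∩ C) ∩ B = {13}
C \ D = {5,8,10}
(C \ D) ∩ A = {8}
B ∪ ((C \ D) ∩ A) = {1,2,5,6,8,10,12,13}
((D ∩ C) ∩ B) ∪ (B ∪ ((C \ D) ∩ A)) = {1,2,5,6,8,10,12,13}
(B \ (B Δ A)) \ (((D ∩ C) ∩ B) ∪ (B ∪ ((C \ D) ∩ A))) = {}

{}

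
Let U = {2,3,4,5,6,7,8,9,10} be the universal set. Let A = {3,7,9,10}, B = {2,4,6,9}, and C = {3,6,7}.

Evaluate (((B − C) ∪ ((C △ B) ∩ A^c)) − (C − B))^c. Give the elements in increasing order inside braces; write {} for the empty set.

B − C = {2,4,9}
C △ B = {2,3,4,7,9}
A^c = {2,4,5,6,8}
(C △ B) ∩ A^c = {2,4}
(B − C) ∪ ((C △ B) ∩ A^c) = {2,4,9}
C − B = {3,7}
((B − C) ∪ ((C △ B) ∩ A^c)) − (C − B) = {2,4,9}
(((B − C) ∪ ((C △ B) ∩ A^c)) − (C − B))^c = {3,5,6,7,8,10}

{3,5,6,7,8,10}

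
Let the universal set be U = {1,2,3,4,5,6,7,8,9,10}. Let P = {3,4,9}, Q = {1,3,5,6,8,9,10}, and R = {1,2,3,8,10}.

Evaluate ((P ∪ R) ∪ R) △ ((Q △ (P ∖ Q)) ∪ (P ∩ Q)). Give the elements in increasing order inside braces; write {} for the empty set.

{2,5,6}

P ∪ R = {1,2,3,4,8,9,10}
(P ∪ R) ∪ R = {1,2,3,4,8,9,10}
P ∖ Q = {4}
Q △ (P ∖ Q) = {1,3,4,5,6,8,9,10}
P ∩ Q = {3,9}
(Q △ (P ∖ Q)) ∪ (P ∩ Q) = {1,3,4,5,6,8,9,10}
((P ∪ R) ∪ R) △ ((Q △ (P ∖ Q)) ∪ (P ∩ Q)) = {2,5,6}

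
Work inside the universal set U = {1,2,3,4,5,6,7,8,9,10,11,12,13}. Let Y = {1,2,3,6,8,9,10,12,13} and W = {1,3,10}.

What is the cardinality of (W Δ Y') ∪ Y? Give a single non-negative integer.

13

Y' = {4,5,7,11}
W Δ Y' = {1,3,4,5,7,10,11}
(W Δ Y') ∪ Y = {1,2,3,4,5,6,7,8,9,10,11,12,13}
|(W Δ Y') ∪ Y| = 13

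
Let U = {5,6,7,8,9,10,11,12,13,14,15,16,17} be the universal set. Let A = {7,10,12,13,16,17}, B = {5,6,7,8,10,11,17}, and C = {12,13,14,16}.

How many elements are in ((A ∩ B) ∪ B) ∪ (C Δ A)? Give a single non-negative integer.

8

A ∩ B = {7,10,17}
(A ∩ B) ∪ B = {5,6,7,8,10,11,17}
C Δ A = {7,10,14,17}
((A ∩ B) ∪ B) ∪ (C Δ A) = {5,6,7,8,10,11,14,17}
|((A ∩ B) ∪ B) ∪ (C Δ A)| = 8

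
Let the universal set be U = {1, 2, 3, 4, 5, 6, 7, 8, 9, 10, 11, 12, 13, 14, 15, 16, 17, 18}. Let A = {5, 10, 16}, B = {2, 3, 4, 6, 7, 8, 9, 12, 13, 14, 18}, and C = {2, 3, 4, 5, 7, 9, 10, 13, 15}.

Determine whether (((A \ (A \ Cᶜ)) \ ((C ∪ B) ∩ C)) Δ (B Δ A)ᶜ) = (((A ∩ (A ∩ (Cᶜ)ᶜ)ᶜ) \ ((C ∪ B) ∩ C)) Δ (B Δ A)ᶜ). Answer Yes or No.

Yes

Cᶜ = {1, 6, 8, 11, 12, 14, 16, 17, 18}
A \ Cᶜ = {5, 10}
A \ (A \ Cᶜ) = {16}
C ∪ B = {2, 3, 4, 5, 6, 7, 8, 9, 10, 12, 13, 14, 15, 18}
(C ∪ B) ∩ C = {2, 3, 4, 5, 7, 9, 10, 13, 15}
(A \ (A \ Cᶜ)) \ ((C ∪ B) ∩ C) = {16}
B Δ A = {2, 3, 4, 5, 6, 7, 8, 9, 10, 12, 13, 14, 16, 18}
(B Δ A)ᶜ = {1, 11, 15, 17}
((A \ (A \ Cᶜ)) \ ((C ∪ B) ∩ C)) Δ (B Δ A)ᶜ = {1, 11, 15, 16, 17}
(Cᶜ)ᶜ = {2, 3, 4, 5, 7, 9, 10, 13, 15}
A ∩ (Cᶜ)ᶜ = {5, 10}
(A ∩ (Cᶜ)ᶜ)ᶜ = {1, 2, 3, 4, 6, 7, 8, 9, 11, 12, 13, 14, 15, 16, 17, 18}
A ∩ (A ∩ (Cᶜ)ᶜ)ᶜ = {16}
(A ∩ (A ∩ (Cᶜ)ᶜ)ᶜ) \ ((C ∪ B) ∩ C) = {16}
((A ∩ (A ∩ (Cᶜ)ᶜ)ᶜ) \ ((C ∪ B) ∩ C)) Δ (B Δ A)ᶜ = {1, 11, 15, 16, 17}
Both equal {1, 11, 15, 16, 17}, so ((A \ (A \ Cᶜ)) \ ((C ∪ B) ∩ C)) Δ (B Δ A)ᶜ = ((A ∩ (A ∩ (Cᶜ)ᶜ)ᶜ) \ ((C ∪ B) ∩ C)) Δ (B Δ A)ᶜ.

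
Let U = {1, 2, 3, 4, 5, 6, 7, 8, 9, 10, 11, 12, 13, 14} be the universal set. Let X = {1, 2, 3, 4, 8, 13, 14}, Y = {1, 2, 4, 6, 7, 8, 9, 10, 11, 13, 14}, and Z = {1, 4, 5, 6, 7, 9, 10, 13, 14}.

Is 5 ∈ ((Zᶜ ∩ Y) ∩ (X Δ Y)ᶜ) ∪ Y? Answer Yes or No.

No

5 ∈ Z, so 5 ∉ Zᶜ
5 ∉ Zᶜ and 5 ∉ Y, so 5 ∉ Zᶜ ∩ Y
5 ∉ X and 5 ∉ Y, so 5 ∉ X Δ Y
5 ∈ (X Δ Y)ᶜ since 5 ∉ (X Δ Y)
5 ∉ (Zᶜ ∩ Y) and 5 ∈ (X Δ Y)ᶜ, so 5 ∉ (Zᶜ ∩ Y) ∩ (X Δ Y)ᶜ
5 ∉ ((Zᶜ ∩ Y) ∩ (X Δ Y)ᶜ) and 5 ∉ Y, so 5 ∉ ((Zᶜ ∩ Y) ∩ (X Δ Y)ᶜ) ∪ Y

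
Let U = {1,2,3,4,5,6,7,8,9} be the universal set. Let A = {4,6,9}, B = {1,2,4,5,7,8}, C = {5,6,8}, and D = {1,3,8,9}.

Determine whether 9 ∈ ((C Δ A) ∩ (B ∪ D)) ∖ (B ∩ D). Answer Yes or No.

Yes

9 ∉ C and 9 ∈ A, so 9 ∈ C Δ A
9 ∉ B and 9 ∈ D, so 9 ∈ B ∪ D
9 ∈ (C Δ A) and 9 ∈ (B ∪ D), so 9 ∈ (C Δ A) ∩ (B ∪ D)
9 ∉ B and 9 ∈ D, so 9 ∉ B ∩ D
9 ∈ ((C Δ A) ∩ (B ∪ D)) and 9 ∉ (B ∩ D), so 9 ∈ ((C Δ A) ∩ (B ∪ D)) ∖ (B ∩ D)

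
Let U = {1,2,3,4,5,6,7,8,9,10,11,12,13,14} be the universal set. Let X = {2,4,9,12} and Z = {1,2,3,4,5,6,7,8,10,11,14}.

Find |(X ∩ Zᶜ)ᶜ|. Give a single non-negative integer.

12

Zᶜ = {9,12,13}
X ∩ Zᶜ = {9,12}
(X ∩ Zᶜ)ᶜ = {1,2,3,4,5,6,7,8,10,11,13,14}
|(X ∩ Zᶜ)ᶜ| = 12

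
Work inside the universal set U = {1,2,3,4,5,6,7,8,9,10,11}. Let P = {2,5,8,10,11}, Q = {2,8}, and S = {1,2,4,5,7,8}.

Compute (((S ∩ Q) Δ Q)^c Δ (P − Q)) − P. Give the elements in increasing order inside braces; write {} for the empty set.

S ∩ Q = {2,8}
(S ∩ Q) Δ Q = {}
((S ∩ Q) Δ Q)^c = {1,2,3,4,5,6,7,8,9,10,11}
P − Q = {5,10,11}
((S ∩ Q) Δ Q)^c Δ (P − Q) = {1,2,3,4,6,7,8,9}
(((S ∩ Q) Δ Q)^c Δ (P − Q)) − P = {1,3,4,6,7,9}

{1,3,4,6,7,9}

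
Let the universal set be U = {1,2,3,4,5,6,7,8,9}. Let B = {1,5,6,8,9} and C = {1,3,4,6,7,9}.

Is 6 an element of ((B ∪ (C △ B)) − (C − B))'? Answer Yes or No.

No

6 ∈ C and 6 ∈ B, so 6 ∉ C △ B
6 ∈ B and 6 ∉ (C △ B), so 6 ∈ B ∪ (C △ B)
6 ∈ C and 6 ∈ B, so 6 ∉ C − B
6 ∈ (B ∪ (C △ B)) and 6 ∉ (C − B), so 6 ∈ (B ∪ (C △ B)) − (C − B)
6 ∉ ((B ∪ (C △ B)) − (C − B))' since 6 ∈ ((B ∪ (C △ B)) − (C − B))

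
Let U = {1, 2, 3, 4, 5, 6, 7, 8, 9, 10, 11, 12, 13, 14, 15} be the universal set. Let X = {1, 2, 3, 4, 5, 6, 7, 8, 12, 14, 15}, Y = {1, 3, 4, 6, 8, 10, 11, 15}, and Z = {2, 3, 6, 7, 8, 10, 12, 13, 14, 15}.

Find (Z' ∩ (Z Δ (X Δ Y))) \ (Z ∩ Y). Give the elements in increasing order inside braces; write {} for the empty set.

{5, 11}

Z' = {1, 4, 5, 9, 11}
X Δ Y = {2, 5, 7, 10, 11, 12, 14}
Z Δ (X Δ Y) = {3, 5, 6, 8, 11, 13, 15}
Z' ∩ (Z Δ (X Δ Y)) = {5, 11}
Z ∩ Y = {3, 6, 8, 10, 15}
(Z' ∩ (Z Δ (X Δ Y))) \ (Z ∩ Y) = {5, 11}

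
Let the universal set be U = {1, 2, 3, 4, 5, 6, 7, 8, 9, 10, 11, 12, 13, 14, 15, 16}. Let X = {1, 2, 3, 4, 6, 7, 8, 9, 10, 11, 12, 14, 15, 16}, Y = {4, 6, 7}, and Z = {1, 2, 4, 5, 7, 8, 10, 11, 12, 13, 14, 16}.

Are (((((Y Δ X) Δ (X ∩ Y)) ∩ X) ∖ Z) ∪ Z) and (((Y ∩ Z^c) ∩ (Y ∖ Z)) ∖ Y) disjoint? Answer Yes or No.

Yes

Y Δ X = {1, 2, 3, 8, 9, 10, 11, 12, 14, 15, 16}
X ∩ Y = {4, 6, 7}
(Y Δ X) Δ (X ∩ Y) = {1, 2, 3, 4, 6, 7, 8, 9, 10, 11, 12, 14, 15, 16}
((Y Δ X) Δ (X ∩ Y)) ∩ X = {1, 2, 3, 4, 6, 7, 8, 9, 10, 11, 12, 14, 15, 16}
(((Y Δ X) Δ (X ∩ Y)) ∩ X) ∖ Z = {3, 6, 9, 15}
((((Y Δ X) Δ (X ∩ Y)) ∩ X) ∖ Z) ∪ Z = {1, 2, 3, 4, 5, 6, 7, 8, 9, 10, 11, 12, 13, 14, 15, 16}
Z^c = {3, 6, 9, 15}
Y ∩ Z^c = {6}
Y ∖ Z = {6}
(Y ∩ Z^c) ∩ (Y ∖ Z) = {6}
((Y ∩ Z^c) ∩ (Y ∖ Z)) ∖ Y = {}
{1, 2, 3, 4, 5, 6, 7, 8, 9, 10, 11, 12, 13, 14, 15, 16} and {} share no elements.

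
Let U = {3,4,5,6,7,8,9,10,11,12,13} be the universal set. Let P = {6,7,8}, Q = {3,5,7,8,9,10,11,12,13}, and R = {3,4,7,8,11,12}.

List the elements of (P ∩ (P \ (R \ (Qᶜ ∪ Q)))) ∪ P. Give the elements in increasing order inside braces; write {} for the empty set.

{6,7,8}

Qᶜ = {4,6}
Qᶜ ∪ Q = {3,4,5,6,7,8,9,10,11,12,13}
R \ (Qᶜ ∪ Q) = {}
P \ (R \ (Qᶜ ∪ Q)) = {6,7,8}
P ∩ (P \ (R \ (Qᶜ ∪ Q))) = {6,7,8}
(P ∩ (P \ (R \ (Qᶜ ∪ Q)))) ∪ P = {6,7,8}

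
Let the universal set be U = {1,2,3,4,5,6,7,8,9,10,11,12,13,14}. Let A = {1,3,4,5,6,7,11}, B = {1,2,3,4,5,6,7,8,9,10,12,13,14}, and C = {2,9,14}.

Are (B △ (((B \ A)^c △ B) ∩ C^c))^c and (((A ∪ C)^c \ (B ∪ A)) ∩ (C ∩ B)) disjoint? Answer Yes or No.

B \ A = {2,8,9,10,12,13,14}
(B \ A)^c = {1,3,4,5,6,7,11}
(B \ A)^c △ B = {2,8,9,10,11,12,13,14}
C^c = {1,3,4,5,6,7,8,10,11,12,13}
((B \ A)^c △ B) ∩ C^c = {8,10,11,12,13}
B △ (((B \ A)^c △ B) ∩ C^c) = {1,2,3,4,5,6,7,9,11,14}
(B △ (((B \ A)^c △ B) ∩ C^c))^c = {8,10,12,13}
A ∪ C = {1,2,3,4,5,6,7,9,11,14}
(A ∪ C)^c = {8,10,12,13}
B ∪ A = {1,2,3,4,5,6,7,8,9,10,11,12,13,14}
(A ∪ C)^c \ (B ∪ A) = {}
C ∩ B = {2,9,14}
((A ∪ C)^c \ (B ∪ A)) ∩ (C ∩ B) = {}
{8,10,12,13} and {} share no elements.

Yes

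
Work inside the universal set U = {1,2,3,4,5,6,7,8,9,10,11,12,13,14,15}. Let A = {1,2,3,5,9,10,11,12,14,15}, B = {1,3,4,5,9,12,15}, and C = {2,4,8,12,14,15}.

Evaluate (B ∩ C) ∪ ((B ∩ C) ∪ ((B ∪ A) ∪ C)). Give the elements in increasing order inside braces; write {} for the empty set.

{1,2,3,4,5,8,9,10,11,12,14,15}

B ∩ C = {4,12,15}
B ∪ A = {1,2,3,4,5,9,10,11,12,14,15}
(B ∪ A) ∪ C = {1,2,3,4,5,8,9,10,11,12,14,15}
(B ∩ C) ∪ ((B ∪ A) ∪ C) = {1,2,3,4,5,8,9,10,11,12,14,15}
(B ∩ C) ∪ ((B ∩ C) ∪ ((B ∪ A) ∪ C)) = {1,2,3,4,5,8,9,10,11,12,14,15}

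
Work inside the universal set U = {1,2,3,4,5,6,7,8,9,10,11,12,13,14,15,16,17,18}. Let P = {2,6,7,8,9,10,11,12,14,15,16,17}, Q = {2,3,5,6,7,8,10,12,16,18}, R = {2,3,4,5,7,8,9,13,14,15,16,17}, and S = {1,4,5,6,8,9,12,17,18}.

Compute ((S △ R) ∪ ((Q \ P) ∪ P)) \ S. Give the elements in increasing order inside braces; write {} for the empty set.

S △ R = {1,2,3,6,7,12,13,14,15,16,18}
Q \ P = {3,5,18}
(Q \ P) ∪ P = {2,3,5,6,7,8,9,10,11,12,14,15,16,17,18}
(S △ R) ∪ ((Q \ P) ∪ P) = {1,2,3,5,6,7,8,9,10,11,12,13,14,15,16,17,18}
((S △ R) ∪ ((Q \ P) ∪ P)) \ S = {2,3,7,10,11,13,14,15,16}

{2,3,7,10,11,13,14,15,16}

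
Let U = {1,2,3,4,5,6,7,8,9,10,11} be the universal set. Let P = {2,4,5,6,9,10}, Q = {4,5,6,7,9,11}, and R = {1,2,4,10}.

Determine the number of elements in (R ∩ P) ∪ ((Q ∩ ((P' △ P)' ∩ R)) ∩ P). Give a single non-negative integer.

R ∩ P = {2,4,10}
P' = {1,3,7,8,11}
P' △ P = {1,2,3,4,5,6,7,8,9,10,11}
(P' △ P)' = {}
(P' △ P)' ∩ R = {}
Q ∩ ((P' △ P)' ∩ R) = {}
(Q ∩ ((P' △ P)' ∩ R)) ∩ P = {}
(R ∩ P) ∪ ((Q ∩ ((P' △ P)' ∩ R)) ∩ P) = {2,4,10}
|(R ∩ P) ∪ ((Q ∩ ((P' △ P)' ∩ R)) ∩ P)| = 3

3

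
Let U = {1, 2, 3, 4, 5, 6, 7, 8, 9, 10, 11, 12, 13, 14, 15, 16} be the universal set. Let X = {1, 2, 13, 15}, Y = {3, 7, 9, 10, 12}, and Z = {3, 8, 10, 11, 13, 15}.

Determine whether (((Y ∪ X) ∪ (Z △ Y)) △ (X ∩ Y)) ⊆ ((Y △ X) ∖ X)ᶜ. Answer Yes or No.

No

Y ∪ X = {1, 2, 3, 7, 9, 10, 12, 13, 15}
Z △ Y = {7, 8, 9, 11, 12, 13, 15}
(Y ∪ X) ∪ (Z △ Y) = {1, 2, 3, 7, 8, 9, 10, 11, 12, 13, 15}
X ∩ Y = {}
((Y ∪ X) ∪ (Z △ Y)) △ (X ∩ Y) = {1, 2, 3, 7, 8, 9, 10, 11, 12, 13, 15}
Y △ X = {1, 2, 3, 7, 9, 10, 12, 13, 15}
(Y △ X) ∖ X = {3, 7, 9, 10, 12}
((Y △ X) ∖ X)ᶜ = {1, 2, 4, 5, 6, 8, 11, 13, 14, 15, 16}
3 ∈ ((Y ∪ X) ∪ (Z △ Y)) △ (X ∩ Y) but 3 ∉ ((Y △ X) ∖ X)ᶜ, so the inclusion fails.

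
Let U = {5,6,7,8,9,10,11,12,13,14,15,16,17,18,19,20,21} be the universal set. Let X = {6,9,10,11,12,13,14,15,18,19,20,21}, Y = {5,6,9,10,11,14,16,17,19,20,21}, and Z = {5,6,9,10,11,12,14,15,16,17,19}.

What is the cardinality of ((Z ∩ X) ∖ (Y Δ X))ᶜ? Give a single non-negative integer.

11

Z ∩ X = {6,9,10,11,12,14,15,19}
Y Δ X = {5,12,13,15,16,17,18}
(Z ∩ X) ∖ (Y Δ X) = {6,9,10,11,14,19}
((Z ∩ X) ∖ (Y Δ X))ᶜ = {5,7,8,12,13,15,16,17,18,20,21}
|((Z ∩ X) ∖ (Y Δ X))ᶜ| = 11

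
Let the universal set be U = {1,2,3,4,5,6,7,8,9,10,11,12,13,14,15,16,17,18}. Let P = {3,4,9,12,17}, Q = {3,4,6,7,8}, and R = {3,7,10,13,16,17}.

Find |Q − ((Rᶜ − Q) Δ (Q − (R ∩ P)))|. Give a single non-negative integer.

1

Rᶜ = {1,2,4,5,6,8,9,11,12,14,15,18}
Rᶜ − Q = {1,2,5,9,11,12,14,15,18}
R ∩ P = {3,17}
Q − (R ∩ P) = {4,6,7,8}
(Rᶜ − Q) Δ (Q − (R ∩ P)) = {1,2,4,5,6,7,8,9,11,12,14,15,18}
Q − ((Rᶜ − Q) Δ (Q − (R ∩ P))) = {3}
|Q − ((Rᶜ − Q) Δ (Q − (R ∩ P)))| = 1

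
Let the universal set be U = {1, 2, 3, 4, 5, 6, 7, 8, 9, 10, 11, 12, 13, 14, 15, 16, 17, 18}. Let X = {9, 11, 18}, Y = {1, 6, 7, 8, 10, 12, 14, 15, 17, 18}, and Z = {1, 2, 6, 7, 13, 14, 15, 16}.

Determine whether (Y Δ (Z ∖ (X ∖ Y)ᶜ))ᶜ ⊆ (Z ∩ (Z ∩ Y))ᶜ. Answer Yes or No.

X ∖ Y = {9, 11}
(X ∖ Y)ᶜ = {1, 2, 3, 4, 5, 6, 7, 8, 10, 12, 13, 14, 15, 16, 17, 18}
Z ∖ (X ∖ Y)ᶜ = {}
Y Δ (Z ∖ (X ∖ Y)ᶜ) = {1, 6, 7, 8, 10, 12, 14, 15, 17, 18}
(Y Δ (Z ∖ (X ∖ Y)ᶜ))ᶜ = {2, 3, 4, 5, 9, 11, 13, 16}
Z ∩ Y = {1, 6, 7, 14, 15}
Z ∩ (Z ∩ Y) = {1, 6, 7, 14, 15}
(Z ∩ (Z ∩ Y))ᶜ = {2, 3, 4, 5, 8, 9, 10, 11, 12, 13, 16, 17, 18}
Every element of {2, 3, 4, 5, 9, 11, 13, 16} is in {2, 3, 4, 5, 8, 9, 10, 11, 12, 13, 16, 17, 18}, so (Y Δ (Z ∖ (X ∖ Y)ᶜ))ᶜ ⊆ (Z ∩ (Z ∩ Y))ᶜ.

Yes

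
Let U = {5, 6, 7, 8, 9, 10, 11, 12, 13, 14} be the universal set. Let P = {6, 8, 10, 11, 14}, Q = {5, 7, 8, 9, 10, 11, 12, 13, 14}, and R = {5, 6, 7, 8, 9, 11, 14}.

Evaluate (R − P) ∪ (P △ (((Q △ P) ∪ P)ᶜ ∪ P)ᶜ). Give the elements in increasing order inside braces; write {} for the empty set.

R − P = {5, 7, 9}
Q △ P = {5, 6, 7, 9, 12, 13}
(Q △ P) ∪ P = {5, 6, 7, 8, 9, 10, 11, 12, 13, 14}
((Q △ P) ∪ P)ᶜ = {}
((Q △ P) ∪ P)ᶜ ∪ P = {6, 8, 10, 11, 14}
(((Q △ P) ∪ P)ᶜ ∪ P)ᶜ = {5, 7, 9, 12, 13}
P △ (((Q △ P) ∪ P)ᶜ ∪ P)ᶜ = {5, 6, 7, 8, 9, 10, 11, 12, 13, 14}
(R − P) ∪ (P △ (((Q △ P) ∪ P)ᶜ ∪ P)ᶜ) = {5, 6, 7, 8, 9, 10, 11, 12, 13, 14}

{5, 6, 7, 8, 9, 10, 11, 12, 13, 14}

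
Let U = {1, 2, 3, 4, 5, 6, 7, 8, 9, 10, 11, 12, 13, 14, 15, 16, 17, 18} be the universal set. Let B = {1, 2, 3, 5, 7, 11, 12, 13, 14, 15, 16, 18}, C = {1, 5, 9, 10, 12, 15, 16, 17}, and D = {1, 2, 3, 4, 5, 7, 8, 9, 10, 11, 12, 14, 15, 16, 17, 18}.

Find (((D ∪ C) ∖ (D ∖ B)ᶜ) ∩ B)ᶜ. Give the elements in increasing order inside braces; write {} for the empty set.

D ∪ C = {1, 2, 3, 4, 5, 7, 8, 9, 10, 11, 12, 14, 15, 16, 17, 18}
D ∖ B = {4, 8, 9, 10, 17}
(D ∖ B)ᶜ = {1, 2, 3, 5, 6, 7, 11, 12, 13, 14, 15, 16, 18}
(D ∪ C) ∖ (D ∖ B)ᶜ = {4, 8, 9, 10, 17}
((D ∪ C) ∖ (D ∖ B)ᶜ) ∩ B = {}
(((D ∪ C) ∖ (D ∖ B)ᶜ) ∩ B)ᶜ = {1, 2, 3, 4, 5, 6, 7, 8, 9, 10, 11, 12, 13, 14, 15, 16, 17, 18}

{1, 2, 3, 4, 5, 6, 7, 8, 9, 10, 11, 12, 13, 14, 15, 16, 17, 18}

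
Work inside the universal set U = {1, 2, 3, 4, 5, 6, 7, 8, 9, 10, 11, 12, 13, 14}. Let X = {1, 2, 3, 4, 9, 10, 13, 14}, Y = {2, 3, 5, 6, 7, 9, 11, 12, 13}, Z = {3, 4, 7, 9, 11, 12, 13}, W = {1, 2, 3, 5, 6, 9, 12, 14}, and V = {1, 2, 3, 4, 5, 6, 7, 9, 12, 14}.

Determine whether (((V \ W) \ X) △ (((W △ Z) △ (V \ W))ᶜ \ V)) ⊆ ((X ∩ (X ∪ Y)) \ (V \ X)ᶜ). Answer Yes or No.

V \ W = {4, 7}
(V \ W) \ X = {7}
W △ Z = {1, 2, 4, 5, 6, 7, 11, 13, 14}
(W △ Z) △ (V \ W) = {1, 2, 5, 6, 11, 13, 14}
((W △ Z) △ (V \ W))ᶜ = {3, 4, 7, 8, 9, 10, 12}
((W △ Z) △ (V \ W))ᶜ \ V = {8, 10}
((V \ W) \ X) △ (((W △ Z) △ (V \ W))ᶜ \ V) = {7, 8, 10}
X ∪ Y = {1, 2, 3, 4, 5, 6, 7, 9, 10, 11, 12, 13, 14}
X ∩ (X ∪ Y) = {1, 2, 3, 4, 9, 10, 13, 14}
V \ X = {5, 6, 7, 12}
(V \ X)ᶜ = {1, 2, 3, 4, 8, 9, 10, 11, 13, 14}
(X ∩ (X ∪ Y)) \ (V \ X)ᶜ = {}
7 ∈ ((V \ W) \ X) △ (((W △ Z) △ (V \ W))ᶜ \ V) but 7 ∉ (X ∩ (X ∪ Y)) \ (V \ X)ᶜ, so the inclusion fails.

No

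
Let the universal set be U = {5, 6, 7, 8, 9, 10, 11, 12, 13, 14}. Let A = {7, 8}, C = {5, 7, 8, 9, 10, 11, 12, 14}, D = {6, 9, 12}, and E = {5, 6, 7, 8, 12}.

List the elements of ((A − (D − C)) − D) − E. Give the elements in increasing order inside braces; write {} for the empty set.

D − C = {6}
A − (D − C) = {7, 8}
(A − (D − C)) − D = {7, 8}
((A − (D − C)) − D) − E = {}

{}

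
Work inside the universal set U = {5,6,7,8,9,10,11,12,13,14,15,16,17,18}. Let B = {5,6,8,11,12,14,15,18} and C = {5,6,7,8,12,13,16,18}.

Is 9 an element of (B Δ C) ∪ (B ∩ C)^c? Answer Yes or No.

Yes

9 ∉ B and 9 ∉ C, so 9 ∉ B Δ C
9 ∉ B and 9 ∉ C, so 9 ∉ B ∩ C
9 ∈ (B ∩ C)^c since 9 ∉ (B ∩ C)
9 ∉ (B Δ C) and 9 ∈ (B ∩ C)^c, so 9 ∈ (B Δ C) ∪ (B ∩ C)^c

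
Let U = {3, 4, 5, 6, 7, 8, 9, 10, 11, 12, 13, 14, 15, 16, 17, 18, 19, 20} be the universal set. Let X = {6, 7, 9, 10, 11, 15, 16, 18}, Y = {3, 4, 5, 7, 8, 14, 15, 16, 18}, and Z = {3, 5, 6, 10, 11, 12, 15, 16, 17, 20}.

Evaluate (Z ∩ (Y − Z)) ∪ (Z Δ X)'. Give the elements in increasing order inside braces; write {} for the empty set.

Y − Z = {4, 7, 8, 14, 18}
Z ∩ (Y − Z) = {}
Z Δ X = {3, 5, 7, 9, 12, 17, 18, 20}
(Z Δ X)' = {4, 6, 8, 10, 11, 13, 14, 15, 16, 19}
(Z ∩ (Y − Z)) ∪ (Z Δ X)' = {4, 6, 8, 10, 11, 13, 14, 15, 16, 19}

{4, 6, 8, 10, 11, 13, 14, 15, 16, 19}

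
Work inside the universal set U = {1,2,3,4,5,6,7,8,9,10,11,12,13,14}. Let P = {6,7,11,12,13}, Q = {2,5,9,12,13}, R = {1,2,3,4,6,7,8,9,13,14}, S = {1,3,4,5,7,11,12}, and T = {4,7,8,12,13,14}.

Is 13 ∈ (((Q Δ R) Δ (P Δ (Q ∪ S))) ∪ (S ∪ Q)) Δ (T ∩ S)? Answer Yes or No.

Yes

13 ∈ Q and 13 ∈ R, so 13 ∉ Q Δ R
13 ∈ Q and 13 ∉ S, so 13 ∈ Q ∪ S
13 ∈ P and 13 ∈ (Q ∪ S), so 13 ∉ P Δ (Q ∪ S)
13 ∉ (Q Δ R) and 13 ∉ (P Δ (Q ∪ S)), so 13 ∉ (Q Δ R) Δ (P Δ (Q ∪ S))
13 ∉ S and 13 ∈ Q, so 13 ∈ S ∪ Q
13 ∉ ((Q Δ R) Δ (P Δ (Q ∪ S))) and 13 ∈ (S ∪ Q), so 13 ∈ ((Q Δ R) Δ (P Δ (Q ∪ S))) ∪ (S ∪ Q)
13 ∈ T and 13 ∉ S, so 13 ∉ T ∩ S
13 ∈ (((Q Δ R) Δ (P Δ (Q ∪ S))) ∪ (S ∪ Q)) and 13 ∉ (T ∩ S), so 13 ∈ (((Q Δ R) Δ (P Δ (Q ∪ S))) ∪ (S ∪ Q)) Δ (T ∩ S)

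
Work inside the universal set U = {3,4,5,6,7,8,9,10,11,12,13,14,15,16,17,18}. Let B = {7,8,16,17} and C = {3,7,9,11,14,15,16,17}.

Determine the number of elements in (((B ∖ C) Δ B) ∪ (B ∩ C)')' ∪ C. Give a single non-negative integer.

B ∖ C = {8}
(B ∖ C) Δ B = {7,16,17}
B ∩ C = {7,16,17}
(B ∩ C)' = {3,4,5,6,8,9,10,11,12,13,14,15,18}
((B ∖ C) Δ B) ∪ (B ∩ C)' = {3,4,5,6,7,8,9,10,11,12,13,14,15,16,17,18}
(((B ∖ C) Δ B) ∪ (B ∩ C)')' = {}
(((B ∖ C) Δ B) ∪ (B ∩ C)')' ∪ C = {3,7,9,11,14,15,16,17}
|(((B ∖ C) Δ B) ∪ (B ∩ C)')' ∪ C| = 8

8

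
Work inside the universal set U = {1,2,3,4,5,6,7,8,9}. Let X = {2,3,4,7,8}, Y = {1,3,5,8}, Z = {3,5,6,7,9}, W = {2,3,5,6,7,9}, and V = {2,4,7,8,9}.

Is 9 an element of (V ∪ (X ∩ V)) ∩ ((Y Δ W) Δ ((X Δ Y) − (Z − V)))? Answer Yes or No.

Yes

9 ∉ X and 9 ∈ V, so 9 ∉ X ∩ V
9 ∈ V and 9 ∉ (X ∩ V), so 9 ∈ V ∪ (X ∩ V)
9 ∉ Y and 9 ∈ W, so 9 ∈ Y Δ W
9 ∉ X and 9 ∉ Y, so 9 ∉ X Δ Y
9 ∈ Z and 9 ∈ V, so 9 ∉ Z − V
9 ∉ (X Δ Y) and 9 ∉ (Z − V), so 9 ∉ (X Δ Y) − (Z − V)
9 ∈ (Y Δ W) and 9 ∉ ((X Δ Y) − (Z − V)), so 9 ∈ (Y Δ W) Δ ((X Δ Y) − (Z − V))
9 ∈ (V ∪ (X ∩ V)) and 9 ∈ ((Y Δ W) Δ ((X Δ Y) − (Z − V))), so 9 ∈ (V ∪ (X ∩ V)) ∩ ((Y Δ W) Δ ((X Δ Y) − (Z − V)))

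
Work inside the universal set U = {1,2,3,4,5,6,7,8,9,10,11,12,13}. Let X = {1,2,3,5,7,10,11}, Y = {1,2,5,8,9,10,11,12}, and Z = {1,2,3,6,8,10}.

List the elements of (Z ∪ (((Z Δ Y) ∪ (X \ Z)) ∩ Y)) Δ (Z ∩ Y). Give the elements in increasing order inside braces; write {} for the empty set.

Z Δ Y = {3,5,6,9,11,12}
X \ Z = {5,7,11}
(Z Δ Y) ∪ (X \ Z) = {3,5,6,7,9,11,12}
((Z Δ Y) ∪ (X \ Z)) ∩ Y = {5,9,11,12}
Z ∪ (((Z Δ Y) ∪ (X \ Z)) ∩ Y) = {1,2,3,5,6,8,9,10,11,12}
Z ∩ Y = {1,2,8,10}
(Z ∪ (((Z Δ Y) ∪ (X \ Z)) ∩ Y)) Δ (Z ∩ Y) = {3,5,6,9,11,12}

{3,5,6,9,11,12}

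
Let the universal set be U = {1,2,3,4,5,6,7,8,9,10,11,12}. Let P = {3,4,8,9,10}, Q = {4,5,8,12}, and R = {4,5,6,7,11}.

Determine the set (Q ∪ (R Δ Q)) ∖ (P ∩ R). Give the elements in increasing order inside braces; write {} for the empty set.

{5,6,7,8,11,12}

R Δ Q = {6,7,8,11,12}
Q ∪ (R Δ Q) = {4,5,6,7,8,11,12}
P ∩ R = {4}
(Q ∪ (R Δ Q)) ∖ (P ∩ R) = {5,6,7,8,11,12}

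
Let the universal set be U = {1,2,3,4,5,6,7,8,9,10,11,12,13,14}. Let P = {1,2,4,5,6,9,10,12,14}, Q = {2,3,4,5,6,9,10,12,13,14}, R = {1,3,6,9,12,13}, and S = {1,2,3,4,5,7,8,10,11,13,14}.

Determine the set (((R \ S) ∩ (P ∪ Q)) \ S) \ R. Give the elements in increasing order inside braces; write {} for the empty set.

R \ S = {6,9,12}
P ∪ Q = {1,2,3,4,5,6,9,10,12,13,14}
(R \ S) ∩ (P ∪ Q) = {6,9,12}
((R \ S) ∩ (P ∪ Q)) \ S = {6,9,12}
(((R \ S) ∩ (P ∪ Q)) \ S) \ R = {}

{}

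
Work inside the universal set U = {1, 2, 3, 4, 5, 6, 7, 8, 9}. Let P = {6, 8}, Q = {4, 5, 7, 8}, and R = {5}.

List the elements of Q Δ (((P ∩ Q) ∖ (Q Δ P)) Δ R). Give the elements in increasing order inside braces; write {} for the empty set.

P ∩ Q = {8}
Q Δ P = {4, 5, 6, 7}
(P ∩ Q) ∖ (Q Δ P) = {8}
((P ∩ Q) ∖ (Q Δ P)) Δ R = {5, 8}
Q Δ (((P ∩ Q) ∖ (Q Δ P)) Δ R) = {4, 7}

{4, 7}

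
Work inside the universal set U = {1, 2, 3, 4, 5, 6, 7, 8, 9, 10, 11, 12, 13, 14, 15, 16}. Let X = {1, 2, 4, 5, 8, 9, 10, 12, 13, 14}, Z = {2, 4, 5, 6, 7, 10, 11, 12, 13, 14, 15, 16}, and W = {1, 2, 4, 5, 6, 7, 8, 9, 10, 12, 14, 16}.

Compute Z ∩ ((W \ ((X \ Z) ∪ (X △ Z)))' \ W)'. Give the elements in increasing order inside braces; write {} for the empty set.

X \ Z = {1, 8, 9}
X △ Z = {1, 6, 7, 8, 9, 11, 15, 16}
(X \ Z) ∪ (X △ Z) = {1, 6, 7, 8, 9, 11, 15, 16}
W \ ((X \ Z) ∪ (X △ Z)) = {2, 4, 5, 10, 12, 14}
(W \ ((X \ Z) ∪ (X △ Z)))' = {1, 3, 6, 7, 8, 9, 11, 13, 15, 16}
(W \ ((X \ Z) ∪ (X △ Z)))' \ W = {3, 11, 13, 15}
((W \ ((X \ Z) ∪ (X △ Z)))' \ W)' = {1, 2, 4, 5, 6, 7, 8, 9, 10, 12, 14, 16}
Z ∩ ((W \ ((X \ Z) ∪ (X △ Z)))' \ W)' = {2, 4, 5, 6, 7, 10, 12, 14, 16}

{2, 4, 5, 6, 7, 10, 12, 14, 16}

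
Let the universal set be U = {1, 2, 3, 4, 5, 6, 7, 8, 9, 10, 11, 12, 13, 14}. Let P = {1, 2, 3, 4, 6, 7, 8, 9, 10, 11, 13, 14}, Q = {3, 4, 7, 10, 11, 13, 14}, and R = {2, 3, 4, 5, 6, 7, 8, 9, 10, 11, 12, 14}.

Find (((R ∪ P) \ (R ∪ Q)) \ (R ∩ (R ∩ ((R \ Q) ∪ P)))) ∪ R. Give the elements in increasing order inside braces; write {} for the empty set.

R ∪ P = {1, 2, 3, 4, 5, 6, 7, 8, 9, 10, 11, 12, 13, 14}
R ∪ Q = {2, 3, 4, 5, 6, 7, 8, 9, 10, 11, 12, 13, 14}
(R ∪ P) \ (R ∪ Q) = {1}
R \ Q = {2, 5, 6, 8, 9, 12}
(R \ Q) ∪ P = {1, 2, 3, 4, 5, 6, 7, 8, 9, 10, 11, 12, 13, 14}
R ∩ ((R \ Q) ∪ P) = {2, 3, 4, 5, 6, 7, 8, 9, 10, 11, 12, 14}
R ∩ (R ∩ ((R \ Q) ∪ P)) = {2, 3, 4, 5, 6, 7, 8, 9, 10, 11, 12, 14}
((R ∪ P) \ (R ∪ Q)) \ (R ∩ (R ∩ ((R \ Q) ∪ P))) = {1}
(((R ∪ P) \ (R ∪ Q)) \ (R ∩ (R ∩ ((R \ Q) ∪ P)))) ∪ R = {1, 2, 3, 4, 5, 6, 7, 8, 9, 10, 11, 12, 14}

{1, 2, 3, 4, 5, 6, 7, 8, 9, 10, 11, 12, 14}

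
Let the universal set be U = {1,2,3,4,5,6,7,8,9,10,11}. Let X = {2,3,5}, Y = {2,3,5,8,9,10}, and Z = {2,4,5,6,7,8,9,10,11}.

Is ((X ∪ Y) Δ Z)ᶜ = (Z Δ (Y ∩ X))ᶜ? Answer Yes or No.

No

X ∪ Y = {2,3,5,8,9,10}
(X ∪ Y) Δ Z = {3,4,6,7,11}
((X ∪ Y) Δ Z)ᶜ = {1,2,5,8,9,10}
Y ∩ X = {2,3,5}
Z Δ (Y ∩ X) = {3,4,6,7,8,9,10,11}
(Z Δ (Y ∩ X))ᶜ = {1,2,5}
8 ∈ ((X ∪ Y) Δ Z)ᶜ but 8 ∉ (Z Δ (Y ∩ X))ᶜ, so they differ.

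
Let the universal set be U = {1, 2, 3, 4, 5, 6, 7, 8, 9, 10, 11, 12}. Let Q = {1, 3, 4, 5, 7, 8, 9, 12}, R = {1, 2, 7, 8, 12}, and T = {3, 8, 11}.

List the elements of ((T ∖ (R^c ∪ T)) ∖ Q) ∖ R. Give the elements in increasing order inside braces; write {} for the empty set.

{}

R^c = {3, 4, 5, 6, 9, 10, 11}
R^c ∪ T = {3, 4, 5, 6, 8, 9, 10, 11}
T ∖ (R^c ∪ T) = {}
(T ∖ (R^c ∪ T)) ∖ Q = {}
((T ∖ (R^c ∪ T)) ∖ Q) ∖ R = {}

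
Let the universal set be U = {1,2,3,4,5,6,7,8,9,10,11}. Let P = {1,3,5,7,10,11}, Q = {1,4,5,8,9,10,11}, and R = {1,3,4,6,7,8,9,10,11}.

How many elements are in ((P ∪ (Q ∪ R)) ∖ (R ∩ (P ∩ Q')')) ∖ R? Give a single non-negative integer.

Q ∪ R = {1,3,4,5,6,7,8,9,10,11}
P ∪ (Q ∪ R) = {1,3,4,5,6,7,8,9,10,11}
Q' = {2,3,6,7}
P ∩ Q' = {3,7}
(P ∩ Q')' = {1,2,4,5,6,8,9,10,11}
R ∩ (P ∩ Q')' = {1,4,6,8,9,10,11}
(P ∪ (Q ∪ R)) ∖ (R ∩ (P ∩ Q')') = {3,5,7}
((P ∪ (Q ∪ R)) ∖ (R ∩ (P ∩ Q')')) ∖ R = {5}
|((P ∪ (Q ∪ R)) ∖ (R ∩ (P ∩ Q')')) ∖ R| = 1

1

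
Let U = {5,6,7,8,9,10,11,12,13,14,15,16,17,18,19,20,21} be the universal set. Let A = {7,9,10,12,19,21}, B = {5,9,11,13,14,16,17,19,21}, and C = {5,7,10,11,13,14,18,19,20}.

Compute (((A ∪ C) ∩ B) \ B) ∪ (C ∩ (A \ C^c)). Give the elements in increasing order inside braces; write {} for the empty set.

{7,10,19}

A ∪ C = {5,7,9,10,11,12,13,14,18,19,20,21}
(A ∪ C) ∩ B = {5,9,11,13,14,19,21}
((A ∪ C) ∩ B) \ B = {}
C^c = {6,8,9,12,15,16,17,21}
A \ C^c = {7,10,19}
C ∩ (A \ C^c) = {7,10,19}
(((A ∪ C) ∩ B) \ B) ∪ (C ∩ (A \ C^c)) = {7,10,19}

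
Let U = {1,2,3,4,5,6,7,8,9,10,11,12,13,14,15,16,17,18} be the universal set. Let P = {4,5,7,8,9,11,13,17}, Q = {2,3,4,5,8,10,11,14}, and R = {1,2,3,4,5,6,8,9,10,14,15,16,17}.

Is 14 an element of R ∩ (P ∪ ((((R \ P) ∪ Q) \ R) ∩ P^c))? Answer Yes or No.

14 ∈ R and 14 ∉ P, so 14 ∈ R \ P
14 ∈ (R \ P) and 14 ∈ Q, so 14 ∈ (R \ P) ∪ Q
14 ∈ ((R \ P) ∪ Q) and 14 ∈ R, so 14 ∉ ((R \ P) ∪ Q) \ R
14 ∉ P, so 14 ∈ P^c
14 ∉ (((R \ P) ∪ Q) \ R) and 14 ∈ P^c, so 14 ∉ (((R \ P) ∪ Q) \ R) ∩ P^c
14 ∉ P and 14 ∉ ((((R \ P) ∪ Q) \ R) ∩ P^c), so 14 ∉ P ∪ ((((R \ P) ∪ Q) \ R) ∩ P^c)
14 ∈ R and 14 ∉ (P ∪ ((((R \ P) ∪ Q) \ R) ∩ P^c)), so 14 ∉ R ∩ (P ∪ ((((R \ P) ∪ Q) \ R) ∩ P^c))

No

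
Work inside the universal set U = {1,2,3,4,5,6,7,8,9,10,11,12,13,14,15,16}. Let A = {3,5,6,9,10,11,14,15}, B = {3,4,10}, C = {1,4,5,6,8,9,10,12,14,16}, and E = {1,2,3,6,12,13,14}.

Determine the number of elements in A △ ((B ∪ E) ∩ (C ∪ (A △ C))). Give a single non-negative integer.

7

B ∪ E = {1,2,3,4,6,10,12,13,14}
A △ C = {1,3,4,8,11,12,15,16}
C ∪ (A △ C) = {1,3,4,5,6,8,9,10,11,12,14,15,16}
(B ∪ E) ∩ (C ∪ (A △ C)) = {1,3,4,6,10,12,14}
A △ ((B ∪ E) ∩ (C ∪ (A △ C))) = {1,4,5,9,11,12,15}
|A △ ((B ∪ E) ∩ (C ∪ (A △ C)))| = 7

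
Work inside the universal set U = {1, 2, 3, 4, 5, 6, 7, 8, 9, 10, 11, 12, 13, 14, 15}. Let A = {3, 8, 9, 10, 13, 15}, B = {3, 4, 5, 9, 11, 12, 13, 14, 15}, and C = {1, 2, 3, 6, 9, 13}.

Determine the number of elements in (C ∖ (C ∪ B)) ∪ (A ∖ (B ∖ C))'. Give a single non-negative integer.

10

C ∪ B = {1, 2, 3, 4, 5, 6, 9, 11, 12, 13, 14, 15}
C ∖ (C ∪ B) = {}
B ∖ C = {4, 5, 11, 12, 14, 15}
A ∖ (B ∖ C) = {3, 8, 9, 10, 13}
(A ∖ (B ∖ C))' = {1, 2, 4, 5, 6, 7, 11, 12, 14, 15}
(C ∖ (C ∪ B)) ∪ (A ∖ (B ∖ C))' = {1, 2, 4, 5, 6, 7, 11, 12, 14, 15}
|(C ∖ (C ∪ B)) ∪ (A ∖ (B ∖ C))'| = 10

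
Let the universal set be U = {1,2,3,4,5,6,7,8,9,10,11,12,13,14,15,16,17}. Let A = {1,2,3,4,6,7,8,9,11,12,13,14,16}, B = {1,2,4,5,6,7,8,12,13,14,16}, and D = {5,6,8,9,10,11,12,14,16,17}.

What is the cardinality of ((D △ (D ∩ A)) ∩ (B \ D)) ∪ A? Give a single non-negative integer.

13

D ∩ A = {6,8,9,11,12,14,16}
D △ (D ∩ A) = {5,10,17}
B \ D = {1,2,4,7,13}
(D △ (D ∩ A)) ∩ (B \ D) = {}
((D △ (D ∩ A)) ∩ (B \ D)) ∪ A = {1,2,3,4,6,7,8,9,11,12,13,14,16}
|((D △ (D ∩ A)) ∩ (B \ D)) ∪ A| = 13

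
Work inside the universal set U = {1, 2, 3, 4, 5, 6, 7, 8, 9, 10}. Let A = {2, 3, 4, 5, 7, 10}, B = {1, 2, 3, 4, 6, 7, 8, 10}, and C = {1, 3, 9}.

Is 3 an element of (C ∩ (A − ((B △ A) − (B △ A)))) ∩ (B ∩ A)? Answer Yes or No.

3 ∈ B and 3 ∈ A, so 3 ∉ B △ A
3 ∈ B and 3 ∈ A, so 3 ∉ B △ A
3 ∉ (B △ A) and 3 ∉ (B △ A), so 3 ∉ (B △ A) − (B △ A)
3 ∈ A and 3 ∉ ((B △ A) − (B △ A)), so 3 ∈ A − ((B △ A) − (B △ A))
3 ∈ C and 3 ∈ (A − ((B △ A) − (B △ A))), so 3 ∈ C ∩ (A − ((B △ A) − (B △ A)))
3 ∈ B and 3 ∈ A, so 3 ∈ B ∩ A
3 ∈ (C ∩ (A − ((B △ A) − (B △ A)))) and 3 ∈ (B ∩ A), so 3 ∈ (C ∩ (A − ((B △ A) − (B △ A)))) ∩ (B ∩ A)

Yes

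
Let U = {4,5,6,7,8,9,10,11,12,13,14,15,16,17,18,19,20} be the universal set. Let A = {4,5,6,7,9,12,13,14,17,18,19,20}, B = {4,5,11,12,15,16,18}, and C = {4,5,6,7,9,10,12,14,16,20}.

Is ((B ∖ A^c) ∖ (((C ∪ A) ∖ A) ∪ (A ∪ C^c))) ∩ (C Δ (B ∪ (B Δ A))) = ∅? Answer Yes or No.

Yes

A^c = {8,10,11,15,16}
B ∖ A^c = {4,5,12,18}
C ∪ A = {4,5,6,7,9,10,12,13,14,16,17,18,19,20}
(C ∪ A) ∖ A = {10,16}
C^c = {8,11,13,15,17,18,19}
A ∪ C^c = {4,5,6,7,8,9,11,12,13,14,15,17,18,19,20}
((C ∪ A) ∖ A) ∪ (A ∪ C^c) = {4,5,6,7,8,9,10,11,12,13,14,15,16,17,18,19,20}
(B ∖ A^c) ∖ (((C ∪ A) ∖ A) ∪ (A ∪ C^c)) = {}
B Δ A = {6,7,9,11,13,14,15,16,17,19,20}
B ∪ (B Δ A) = {4,5,6,7,9,11,12,13,14,15,16,17,18,19,20}
C Δ (B ∪ (B Δ A)) = {10,11,13,15,17,18,19}
{} and {10,11,13,15,17,18,19} share no elements.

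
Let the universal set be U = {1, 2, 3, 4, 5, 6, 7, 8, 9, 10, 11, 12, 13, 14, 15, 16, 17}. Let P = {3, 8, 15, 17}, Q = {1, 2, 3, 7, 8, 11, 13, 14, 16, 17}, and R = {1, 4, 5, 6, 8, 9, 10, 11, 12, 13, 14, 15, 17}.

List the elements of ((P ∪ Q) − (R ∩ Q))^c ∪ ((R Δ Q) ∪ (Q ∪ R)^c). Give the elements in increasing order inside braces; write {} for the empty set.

P ∪ Q = {1, 2, 3, 7, 8, 11, 13, 14, 15, 16, 17}
R ∩ Q = {1, 8, 11, 13, 14, 17}
(P ∪ Q) − (R ∩ Q) = {2, 3, 7, 15, 16}
((P ∪ Q) − (R ∩ Q))^c = {1, 4, 5, 6, 8, 9, 10, 11, 12, 13, 14, 17}
R Δ Q = {2, 3, 4, 5, 6, 7, 9, 10, 12, 15, 16}
Q ∪ R = {1, 2, 3, 4, 5, 6, 7, 8, 9, 10, 11, 12, 13, 14, 15, 16, 17}
(Q ∪ R)^c = {}
(R Δ Q) ∪ (Q ∪ R)^c = {2, 3, 4, 5, 6, 7, 9, 10, 12, 15, 16}
((P ∪ Q) − (R ∩ Q))^c ∪ ((R Δ Q) ∪ (Q ∪ R)^c) = {1, 2, 3, 4, 5, 6, 7, 8, 9, 10, 11, 12, 13, 14, 15, 16, 17}

{1, 2, 3, 4, 5, 6, 7, 8, 9, 10, 11, 12, 13, 14, 15, 16, 17}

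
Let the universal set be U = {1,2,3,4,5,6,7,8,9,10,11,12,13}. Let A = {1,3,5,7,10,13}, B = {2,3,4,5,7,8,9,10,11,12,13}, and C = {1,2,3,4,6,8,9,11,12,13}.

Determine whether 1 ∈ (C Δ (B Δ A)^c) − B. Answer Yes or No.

Yes

1 ∉ B and 1 ∈ A, so 1 ∈ B Δ A
1 ∉ (B Δ A)^c since 1 ∈ (B Δ A)
1 ∈ C and 1 ∉ (B Δ A)^c, so 1 ∈ C Δ (B Δ A)^c
1 ∈ (C Δ (B Δ A)^c) and 1 ∉ B, so 1 ∈ (C Δ (B Δ A)^c) − B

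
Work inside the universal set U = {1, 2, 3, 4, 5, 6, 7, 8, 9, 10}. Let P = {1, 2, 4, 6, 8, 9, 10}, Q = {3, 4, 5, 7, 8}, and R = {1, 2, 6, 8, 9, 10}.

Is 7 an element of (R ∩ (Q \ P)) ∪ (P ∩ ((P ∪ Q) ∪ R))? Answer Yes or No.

No

7 ∈ Q and 7 ∉ P, so 7 ∈ Q \ P
7 ∉ R and 7 ∈ (Q \ P), so 7 ∉ R ∩ (Q \ P)
7 ∉ P and 7 ∈ Q, so 7 ∈ P ∪ Q
7 ∈ (P ∪ Q) and 7 ∉ R, so 7 ∈ (P ∪ Q) ∪ R
7 ∉ P and 7 ∈ ((P ∪ Q) ∪ R), so 7 ∉ P ∩ ((P ∪ Q) ∪ R)
7 ∉ (R ∩ (Q \ P)) and 7 ∉ (P ∩ ((P ∪ Q) ∪ R)), so 7 ∉ (R ∩ (Q \ P)) ∪ (P ∩ ((P ∪ Q) ∪ R))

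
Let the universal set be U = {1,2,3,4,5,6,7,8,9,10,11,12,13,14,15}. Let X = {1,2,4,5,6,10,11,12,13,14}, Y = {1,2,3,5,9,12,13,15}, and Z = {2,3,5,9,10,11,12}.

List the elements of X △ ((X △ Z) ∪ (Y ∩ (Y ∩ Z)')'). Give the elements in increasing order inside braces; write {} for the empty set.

{3,7,8,9}

X △ Z = {1,3,4,6,9,13,14}
Y ∩ Z = {2,3,5,9,12}
(Y ∩ Z)' = {1,4,6,7,8,10,11,13,14,15}
Y ∩ (Y ∩ Z)' = {1,13,15}
(Y ∩ (Y ∩ Z)')' = {2,3,4,5,6,7,8,9,10,11,12,14}
(X △ Z) ∪ (Y ∩ (Y ∩ Z)')' = {1,2,3,4,5,6,7,8,9,10,11,12,13,14}
X △ ((X △ Z) ∪ (Y ∩ (Y ∩ Z)')') = {3,7,8,9}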